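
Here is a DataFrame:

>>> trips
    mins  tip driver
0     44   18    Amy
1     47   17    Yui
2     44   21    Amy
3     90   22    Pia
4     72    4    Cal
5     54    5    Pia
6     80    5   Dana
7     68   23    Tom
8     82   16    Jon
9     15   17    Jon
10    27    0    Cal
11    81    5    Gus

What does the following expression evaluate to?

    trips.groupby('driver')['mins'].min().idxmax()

Gus

group by driver, min of mins:
driver
Amy     44
Cal     27
Dana    80
Gus     81
Jon     15
Pia     54
Tom     68
Yui     47
Name: mins, dtype: int64
Then the label with the largest value: Gus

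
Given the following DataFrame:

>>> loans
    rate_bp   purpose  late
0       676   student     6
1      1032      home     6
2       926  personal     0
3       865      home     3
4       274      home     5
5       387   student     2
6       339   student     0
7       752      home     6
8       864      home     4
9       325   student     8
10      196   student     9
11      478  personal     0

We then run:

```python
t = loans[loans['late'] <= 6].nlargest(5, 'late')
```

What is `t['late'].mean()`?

filter rows where late <= 6:
    rate_bp   purpose  late
0       676   student     6
1      1032      home     6
2       926  personal     0
3       865      home     3
4       274      home     5
5       387   student     2
6       339   student     0
7       752      home     6
8       864      home     4
11      478  personal     0
take 5 rows with largest late:
   rate_bp  purpose  late
0      676  student     6
1     1032     home     6
7      752     home     6
4      274     home     5
8      864     home     4
Finally, mean of column 'late' = 5.4.

5.4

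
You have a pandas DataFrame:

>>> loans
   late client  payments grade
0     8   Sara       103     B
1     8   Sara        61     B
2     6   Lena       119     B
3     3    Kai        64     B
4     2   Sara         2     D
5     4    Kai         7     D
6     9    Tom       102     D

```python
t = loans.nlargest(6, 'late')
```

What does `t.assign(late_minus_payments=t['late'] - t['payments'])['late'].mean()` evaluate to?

6.33333333333

take 6 rows with largest late:
   late client  payments grade
6     9    Tom       102     D
0     8   Sara       103     B
1     8   Sara        61     B
2     6   Lena       119     B
5     4    Kai         7     D
3     3    Kai        64     B
add column late_minus_payments = t['late'] - t['payments']:
   late client  payments grade  late_minus_payments
6     9    Tom       102     D                  -93
0     8   Sara       103     B                  -95
1     8   Sara        61     B                  -53
2     6   Lena       119     B                 -113
5     4    Kai         7     D                   -3
3     3    Kai        64     B                  -61
Then the mean of column 'late': 6.33333333333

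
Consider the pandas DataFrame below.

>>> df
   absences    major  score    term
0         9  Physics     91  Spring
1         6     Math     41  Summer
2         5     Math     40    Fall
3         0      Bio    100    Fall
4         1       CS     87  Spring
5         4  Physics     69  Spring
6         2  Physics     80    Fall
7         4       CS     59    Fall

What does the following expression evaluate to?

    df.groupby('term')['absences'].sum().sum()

31

group by term, sum of absences:
term
Fall      11
Spring    14
Summer     6
Name: absences, dtype: int64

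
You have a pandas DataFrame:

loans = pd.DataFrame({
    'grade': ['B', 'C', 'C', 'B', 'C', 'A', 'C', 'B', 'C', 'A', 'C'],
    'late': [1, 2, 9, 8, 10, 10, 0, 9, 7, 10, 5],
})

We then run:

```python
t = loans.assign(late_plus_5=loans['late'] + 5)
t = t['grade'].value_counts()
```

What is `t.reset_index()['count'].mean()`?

3.66666666667

add column late_plus_5 = loans['late'] + 5:
   grade  late  late_plus_5
0      B     1            6
1      C     2            7
2      C     9           14
3      B     8           13
4      C    10           15
5      A    10           15
6      C     0            5
7      B     9           14
8      C     7           12
9      A    10           15
10     C     5           10
value_counts of grade:
grade
C    6
B    3
A    2
Name: count, dtype: int64
reset_index():
  grade  count
0     C      6
1     B      3
2     A      2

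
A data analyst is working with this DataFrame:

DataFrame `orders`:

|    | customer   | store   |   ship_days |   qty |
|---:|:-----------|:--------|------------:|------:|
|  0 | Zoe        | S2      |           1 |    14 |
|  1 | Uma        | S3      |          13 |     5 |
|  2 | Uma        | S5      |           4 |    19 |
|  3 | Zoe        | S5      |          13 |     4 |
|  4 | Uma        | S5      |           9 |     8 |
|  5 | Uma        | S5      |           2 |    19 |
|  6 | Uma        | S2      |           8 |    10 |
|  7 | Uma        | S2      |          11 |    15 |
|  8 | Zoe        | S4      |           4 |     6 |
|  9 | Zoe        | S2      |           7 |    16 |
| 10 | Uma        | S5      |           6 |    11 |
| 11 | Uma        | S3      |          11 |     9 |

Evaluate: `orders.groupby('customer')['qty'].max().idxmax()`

Uma

group by customer, max of qty:
customer
Uma    19
Zoe    16
Name: qty, dtype: int64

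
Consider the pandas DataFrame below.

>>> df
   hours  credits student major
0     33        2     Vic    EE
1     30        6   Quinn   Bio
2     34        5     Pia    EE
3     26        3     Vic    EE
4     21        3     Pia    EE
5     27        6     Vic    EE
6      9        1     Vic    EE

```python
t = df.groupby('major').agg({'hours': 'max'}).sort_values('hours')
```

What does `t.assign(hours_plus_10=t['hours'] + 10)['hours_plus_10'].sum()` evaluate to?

84

group by major, max of hours:
       hours
major       
Bio       30
EE        34
sort by hours:
       hours
major       
Bio       30
EE        34
add column hours_plus_10 = t['hours'] + 10:
       hours  hours_plus_10
major                      
Bio       30             40
EE        34             44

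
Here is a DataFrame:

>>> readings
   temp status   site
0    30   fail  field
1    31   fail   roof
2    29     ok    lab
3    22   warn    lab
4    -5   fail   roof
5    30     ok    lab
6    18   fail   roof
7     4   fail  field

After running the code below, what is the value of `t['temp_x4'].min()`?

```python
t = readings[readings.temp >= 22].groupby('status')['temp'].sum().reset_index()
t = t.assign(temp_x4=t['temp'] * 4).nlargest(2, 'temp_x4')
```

236

filter rows where temp >= 22:
   temp status   site
0    30   fail  field
1    31   fail   roof
2    29     ok    lab
3    22   warn    lab
5    30     ok    lab
group by status, sum of temp:
status
fail    61
ok      59
warn    22
Name: temp, dtype: int64
reset_index():
  status  temp
0   fail    61
1     ok    59
2   warn    22
add column temp_x4 = t['temp'] * 4:
  status  temp  temp_x4
0   fail    61      244
1     ok    59      236
2   warn    22       88
take 2 rows with largest temp_x4:
  status  temp  temp_x4
0   fail    61      244
1     ok    59      236
min of column 'temp_x4' → 236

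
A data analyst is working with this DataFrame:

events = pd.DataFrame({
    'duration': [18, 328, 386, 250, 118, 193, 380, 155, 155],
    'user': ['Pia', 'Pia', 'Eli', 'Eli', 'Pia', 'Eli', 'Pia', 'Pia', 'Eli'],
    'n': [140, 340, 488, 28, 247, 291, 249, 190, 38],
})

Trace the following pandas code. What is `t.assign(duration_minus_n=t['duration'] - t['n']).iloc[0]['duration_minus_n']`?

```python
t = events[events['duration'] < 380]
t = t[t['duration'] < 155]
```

-122

filter rows where duration < 380:
   duration user    n
0        18  Pia  140
1       328  Pia  340
3       250  Eli   28
4       118  Pia  247
5       193  Eli  291
7       155  Pia  190
8       155  Eli   38
filter rows where duration < 155:
   duration user    n
0        18  Pia  140
4       118  Pia  247
add column duration_minus_n = t['duration'] - t['n']:
   duration user    n  duration_minus_n
0        18  Pia  140              -122
4       118  Pia  247              -129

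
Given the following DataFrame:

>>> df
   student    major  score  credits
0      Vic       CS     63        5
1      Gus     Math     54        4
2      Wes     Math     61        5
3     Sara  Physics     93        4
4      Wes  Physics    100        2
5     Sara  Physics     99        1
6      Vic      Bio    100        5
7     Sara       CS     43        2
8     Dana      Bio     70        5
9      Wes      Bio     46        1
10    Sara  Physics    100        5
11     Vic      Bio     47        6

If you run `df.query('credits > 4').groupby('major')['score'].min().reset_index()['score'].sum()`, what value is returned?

filter rows where credits > 4:
   student    major  score  credits
0      Vic       CS     63        5
2      Wes     Math     61        5
6      Vic      Bio    100        5
8     Dana      Bio     70        5
10    Sara  Physics    100        5
11     Vic      Bio     47        6
group by major, min of score:
major
Bio         47
CS          63
Math        61
Physics    100
Name: score, dtype: int64
reset_index():
     major  score
0      Bio     47
1       CS     63
2     Math     61
3  Physics    100
Then the sum of column 'score': 271

271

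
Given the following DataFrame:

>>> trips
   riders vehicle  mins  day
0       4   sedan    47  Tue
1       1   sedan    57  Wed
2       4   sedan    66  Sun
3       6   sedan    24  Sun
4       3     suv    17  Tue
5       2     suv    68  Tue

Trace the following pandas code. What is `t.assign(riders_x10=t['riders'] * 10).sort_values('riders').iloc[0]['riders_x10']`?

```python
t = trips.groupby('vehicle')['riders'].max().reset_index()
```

30

group by vehicle, max of riders:
vehicle
sedan    6
suv      3
Name: riders, dtype: int64
reset_index():
  vehicle  riders
0   sedan       6
1     suv       3
add column riders_x10 = t['riders'] * 10:
  vehicle  riders  riders_x10
0   sedan       6          60
1     suv       3          30
sort by riders:
  vehicle  riders  riders_x10
1     suv       3          30
0   sedan       6          60
Then the value at position 0, column 'riders_x10': 30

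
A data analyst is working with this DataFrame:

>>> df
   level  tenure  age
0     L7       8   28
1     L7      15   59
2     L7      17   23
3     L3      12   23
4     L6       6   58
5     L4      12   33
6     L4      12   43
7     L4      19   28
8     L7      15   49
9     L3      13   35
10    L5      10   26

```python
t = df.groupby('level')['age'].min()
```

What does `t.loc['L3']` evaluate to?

group by level, min of age:
level
L3    23
L4    28
L5    26
L6    58
L7    23
Name: age, dtype: int64
value at index 'L3' → 23

23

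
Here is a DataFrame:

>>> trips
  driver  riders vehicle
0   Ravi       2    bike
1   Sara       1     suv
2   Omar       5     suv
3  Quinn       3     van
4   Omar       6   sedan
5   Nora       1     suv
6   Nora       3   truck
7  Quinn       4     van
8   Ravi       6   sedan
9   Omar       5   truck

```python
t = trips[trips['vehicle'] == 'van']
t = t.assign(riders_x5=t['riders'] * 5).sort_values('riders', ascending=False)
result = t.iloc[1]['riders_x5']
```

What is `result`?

15

filter rows where vehicle == 'van':
  driver  riders vehicle
3  Quinn       3     van
7  Quinn       4     van
add column riders_x5 = t['riders'] * 5:
  driver  riders vehicle  riders_x5
3  Quinn       3     van         15
7  Quinn       4     van         20
sort by riders descending:
  driver  riders vehicle  riders_x5
7  Quinn       4     van         20
3  Quinn       3     van         15
Then the value at position 1, column 'riders_x5': 15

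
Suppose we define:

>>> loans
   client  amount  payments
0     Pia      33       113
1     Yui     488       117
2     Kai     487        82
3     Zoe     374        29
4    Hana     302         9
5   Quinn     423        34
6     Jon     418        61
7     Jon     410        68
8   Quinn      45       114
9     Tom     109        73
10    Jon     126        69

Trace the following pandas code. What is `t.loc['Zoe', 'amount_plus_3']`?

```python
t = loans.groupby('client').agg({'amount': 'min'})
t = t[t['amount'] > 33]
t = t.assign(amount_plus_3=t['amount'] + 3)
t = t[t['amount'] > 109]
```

377

group by client, min of amount:
        amount
client        
Hana       302
Jon        126
Kai        487
Pia         33
Quinn       45
Tom        109
Yui        488
Zoe        374
filter rows where amount > 33:
        amount
client        
Hana       302
Jon        126
Kai        487
Quinn       45
Tom        109
Yui        488
Zoe        374
add column amount_plus_3 = t['amount'] + 3:
        amount  amount_plus_3
client                       
Hana       302            305
Jon        126            129
Kai        487            490
Quinn       45             48
Tom        109            112
Yui        488            491
Zoe        374            377
filter rows where amount > 109:
        amount  amount_plus_3
client                       
Hana       302            305
Jon        126            129
Kai        487            490
Yui        488            491
Zoe        374            377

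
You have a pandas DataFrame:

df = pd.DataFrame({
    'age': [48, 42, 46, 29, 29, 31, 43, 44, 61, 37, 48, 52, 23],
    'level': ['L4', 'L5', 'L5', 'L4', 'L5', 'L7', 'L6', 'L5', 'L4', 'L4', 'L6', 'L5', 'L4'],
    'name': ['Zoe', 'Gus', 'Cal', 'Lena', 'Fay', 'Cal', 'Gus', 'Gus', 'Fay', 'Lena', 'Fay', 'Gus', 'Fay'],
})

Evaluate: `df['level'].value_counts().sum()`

13

value_counts of level:
level
L4    5
L5    5
L6    2
L7    1
Name: count, dtype: int64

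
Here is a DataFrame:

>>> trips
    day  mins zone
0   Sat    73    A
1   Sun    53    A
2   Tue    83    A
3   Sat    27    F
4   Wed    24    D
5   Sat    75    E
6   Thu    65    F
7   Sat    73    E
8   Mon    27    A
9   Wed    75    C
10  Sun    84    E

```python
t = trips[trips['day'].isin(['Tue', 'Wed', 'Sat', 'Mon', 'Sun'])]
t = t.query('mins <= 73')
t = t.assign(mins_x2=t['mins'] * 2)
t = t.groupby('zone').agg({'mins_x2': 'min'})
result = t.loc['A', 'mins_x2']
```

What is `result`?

filter rows where day in ['Tue', 'Wed', 'Sat', 'Mon', 'Sun']:
    day  mins zone
0   Sat    73    A
1   Sun    53    A
2   Tue    83    A
3   Sat    27    F
4   Wed    24    D
5   Sat    75    E
7   Sat    73    E
8   Mon    27    A
9   Wed    75    C
10  Sun    84    E
filter rows where mins <= 73:
   day  mins zone
0  Sat    73    A
1  Sun    53    A
3  Sat    27    F
4  Wed    24    D
7  Sat    73    E
8  Mon    27    A
add column mins_x2 = t['mins'] * 2:
   day  mins zone  mins_x2
0  Sat    73    A      146
1  Sun    53    A      106
3  Sat    27    F       54
4  Wed    24    D       48
7  Sat    73    E      146
8  Mon    27    A       54
group by zone, min of mins_x2:
      mins_x2
zone         
A          54
D          48
E         146
F          54
Taking the value at row 'A', column 'mins_x2' gives 54.

54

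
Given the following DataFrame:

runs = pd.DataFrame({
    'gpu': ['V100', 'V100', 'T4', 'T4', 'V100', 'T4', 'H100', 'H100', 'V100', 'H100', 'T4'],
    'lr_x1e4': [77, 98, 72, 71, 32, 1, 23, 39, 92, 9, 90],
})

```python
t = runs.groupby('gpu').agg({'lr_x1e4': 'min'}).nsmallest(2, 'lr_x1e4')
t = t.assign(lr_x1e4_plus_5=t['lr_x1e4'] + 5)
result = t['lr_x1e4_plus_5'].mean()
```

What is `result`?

10.0

group by gpu, min of lr_x1e4:
      lr_x1e4
gpu          
H100        9
T4          1
V100       32
take 2 rows with smallest lr_x1e4:
      lr_x1e4
gpu          
T4          1
H100        9
add column lr_x1e4_plus_5 = t['lr_x1e4'] + 5:
      lr_x1e4  lr_x1e4_plus_5
gpu                          
T4          1               6
H100        9              14
Taking the mean of column 'lr_x1e4_plus_5' gives 10.0.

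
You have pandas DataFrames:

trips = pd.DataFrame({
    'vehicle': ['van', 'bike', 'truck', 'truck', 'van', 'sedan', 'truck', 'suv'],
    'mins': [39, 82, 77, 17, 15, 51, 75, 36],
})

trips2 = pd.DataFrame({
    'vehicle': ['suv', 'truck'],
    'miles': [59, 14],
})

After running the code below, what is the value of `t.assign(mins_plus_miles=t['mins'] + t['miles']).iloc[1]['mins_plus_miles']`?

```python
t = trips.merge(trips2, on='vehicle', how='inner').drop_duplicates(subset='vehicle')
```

merge on 'vehicle' (how='inner') → 4 rows:
  vehicle  mins  miles
0   truck    77     14
1   truck    17     14
2   truck    75     14
3     suv    36     59
drop duplicate vehicle (keep=first):
  vehicle  mins  miles
0   truck    77     14
3     suv    36     59
add column mins_plus_miles = t['mins'] + t['miles']:
  vehicle  mins  miles  mins_plus_miles
0   truck    77     14               91
3     suv    36     59               95

95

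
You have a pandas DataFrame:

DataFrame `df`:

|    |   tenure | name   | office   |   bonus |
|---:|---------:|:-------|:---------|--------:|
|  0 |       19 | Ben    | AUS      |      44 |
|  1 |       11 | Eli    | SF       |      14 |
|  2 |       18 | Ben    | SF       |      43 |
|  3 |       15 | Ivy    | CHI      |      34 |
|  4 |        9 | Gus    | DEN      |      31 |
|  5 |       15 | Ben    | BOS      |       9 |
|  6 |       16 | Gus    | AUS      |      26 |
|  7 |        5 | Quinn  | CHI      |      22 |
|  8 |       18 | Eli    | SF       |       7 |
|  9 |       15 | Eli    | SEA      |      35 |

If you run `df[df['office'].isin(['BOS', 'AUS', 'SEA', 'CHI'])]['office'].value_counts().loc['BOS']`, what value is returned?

1

filter rows where office in ['BOS', 'AUS', 'SEA', 'CHI']:
   tenure   name office  bonus
0      19    Ben    AUS     44
3      15    Ivy    CHI     34
5      15    Ben    BOS      9
6      16    Gus    AUS     26
7       5  Quinn    CHI     22
9      15    Eli    SEA     35
value_counts of office:
office
AUS    2
CHI    2
BOS    1
SEA    1
Name: count, dtype: int64
So loc['BOS'] = 1.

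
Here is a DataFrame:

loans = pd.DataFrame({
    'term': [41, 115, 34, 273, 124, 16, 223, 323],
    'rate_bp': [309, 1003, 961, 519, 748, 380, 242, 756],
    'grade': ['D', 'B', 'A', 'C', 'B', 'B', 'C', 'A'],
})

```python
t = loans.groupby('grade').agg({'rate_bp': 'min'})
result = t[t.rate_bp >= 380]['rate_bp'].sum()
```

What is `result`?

group by grade, min of rate_bp:
       rate_bp
grade         
A          756
B          380
C          242
D          309
filter rows where rate_bp >= 380:
       rate_bp
grade         
A          756
B          380
So sum() = 1136.

1136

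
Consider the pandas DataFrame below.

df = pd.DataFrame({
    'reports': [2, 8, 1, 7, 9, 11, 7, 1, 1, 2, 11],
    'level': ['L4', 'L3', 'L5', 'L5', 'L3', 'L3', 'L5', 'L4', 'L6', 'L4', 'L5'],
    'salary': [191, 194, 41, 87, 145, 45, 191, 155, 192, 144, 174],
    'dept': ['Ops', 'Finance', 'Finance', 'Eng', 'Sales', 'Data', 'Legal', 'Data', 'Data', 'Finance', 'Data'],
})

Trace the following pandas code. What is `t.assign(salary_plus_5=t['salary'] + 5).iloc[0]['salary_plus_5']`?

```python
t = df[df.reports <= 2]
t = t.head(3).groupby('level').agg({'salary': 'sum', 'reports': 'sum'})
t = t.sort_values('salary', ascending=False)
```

filter rows where reports <= 2:
   reports level  salary     dept
0        2    L4     191      Ops
2        1    L5      41  Finance
7        1    L4     155     Data
8        1    L6     192     Data
9        2    L4     144  Finance
take first 3 rows:
   reports level  salary     dept
0        2    L4     191      Ops
2        1    L5      41  Finance
7        1    L4     155     Data
group by level: sum(salary), sum(reports):
       salary  reports
level                 
L4        346        3
L5         41        1
sort by salary descending:
       salary  reports
level                 
L4        346        3
L5         41        1
add column salary_plus_5 = t['salary'] + 5:
       salary  reports  salary_plus_5
level                                
L4        346        3            351
L5         41        1             46
Taking the value at position 0, column 'salary_plus_5' gives 351.

351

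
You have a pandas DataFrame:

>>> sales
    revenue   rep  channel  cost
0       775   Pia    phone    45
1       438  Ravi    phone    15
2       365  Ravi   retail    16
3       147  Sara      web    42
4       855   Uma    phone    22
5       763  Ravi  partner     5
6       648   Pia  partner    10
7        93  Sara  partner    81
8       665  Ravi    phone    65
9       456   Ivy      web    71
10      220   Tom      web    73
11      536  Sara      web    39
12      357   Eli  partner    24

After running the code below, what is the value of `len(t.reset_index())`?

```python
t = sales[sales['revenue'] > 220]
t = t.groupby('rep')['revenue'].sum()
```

filter rows where revenue > 220:
    revenue   rep  channel  cost
0       775   Pia    phone    45
1       438  Ravi    phone    15
2       365  Ravi   retail    16
4       855   Uma    phone    22
5       763  Ravi  partner     5
6       648   Pia  partner    10
8       665  Ravi    phone    65
9       456   Ivy      web    71
11      536  Sara      web    39
12      357   Eli  partner    24
group by rep, sum of revenue:
rep
Eli      357
Ivy      456
Pia     1423
Ravi    2231
Sara     536
Uma      855
Name: revenue, dtype: int64
reset_index():
    rep  revenue
0   Eli      357
1   Ivy      456
2   Pia     1423
3  Ravi     2231
4  Sara      536
5   Uma      855
Finally, number of rows = 6.

6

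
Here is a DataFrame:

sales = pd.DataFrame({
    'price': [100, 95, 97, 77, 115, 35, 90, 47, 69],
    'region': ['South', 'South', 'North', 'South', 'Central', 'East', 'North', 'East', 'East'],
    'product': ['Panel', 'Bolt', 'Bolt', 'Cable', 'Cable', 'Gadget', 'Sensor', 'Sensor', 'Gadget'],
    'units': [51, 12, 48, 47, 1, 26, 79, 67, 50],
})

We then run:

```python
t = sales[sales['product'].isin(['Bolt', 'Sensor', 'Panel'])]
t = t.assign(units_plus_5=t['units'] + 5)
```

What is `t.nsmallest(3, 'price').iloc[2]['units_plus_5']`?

filter rows where product in ['Bolt', 'Sensor', 'Panel']:
   price region product  units
0    100  South   Panel     51
1     95  South    Bolt     12
2     97  North    Bolt     48
6     90  North  Sensor     79
7     47   East  Sensor     67
add column units_plus_5 = t['units'] + 5:
   price region product  units  units_plus_5
0    100  South   Panel     51            56
1     95  South    Bolt     12            17
2     97  North    Bolt     48            53
6     90  North  Sensor     79            84
7     47   East  Sensor     67            72
take 3 rows with smallest price:
   price region product  units  units_plus_5
7     47   East  Sensor     67            72
6     90  North  Sensor     79            84
1     95  South    Bolt     12            17

17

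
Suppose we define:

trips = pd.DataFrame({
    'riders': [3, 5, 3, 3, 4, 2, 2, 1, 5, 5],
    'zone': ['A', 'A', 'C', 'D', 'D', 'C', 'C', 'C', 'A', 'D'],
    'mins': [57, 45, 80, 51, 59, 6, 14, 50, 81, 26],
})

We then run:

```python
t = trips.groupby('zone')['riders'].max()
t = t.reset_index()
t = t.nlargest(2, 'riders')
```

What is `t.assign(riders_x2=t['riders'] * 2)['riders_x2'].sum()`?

group by zone, max of riders:
zone
A    5
C    3
D    5
Name: riders, dtype: int64
reset_index():
  zone  riders
0    A       5
1    C       3
2    D       5
take 2 rows with largest riders:
  zone  riders
0    A       5
2    D       5
add column riders_x2 = t['riders'] * 2:
  zone  riders  riders_x2
0    A       5         10
2    D       5         10
Hence 20.

20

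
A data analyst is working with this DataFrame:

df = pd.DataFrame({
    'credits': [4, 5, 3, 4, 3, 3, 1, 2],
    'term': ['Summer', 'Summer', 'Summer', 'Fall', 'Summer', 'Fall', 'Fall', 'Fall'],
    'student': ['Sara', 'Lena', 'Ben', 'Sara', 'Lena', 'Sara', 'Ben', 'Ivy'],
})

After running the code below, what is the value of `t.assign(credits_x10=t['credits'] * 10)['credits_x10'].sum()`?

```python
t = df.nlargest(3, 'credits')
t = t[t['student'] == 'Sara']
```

80

take 3 rows with largest credits:
   credits    term student
1        5  Summer    Lena
0        4  Summer    Sara
3        4    Fall    Sara
filter rows where student == 'Sara':
   credits    term student
0        4  Summer    Sara
3        4    Fall    Sara
add column credits_x10 = t['credits'] * 10:
   credits    term student  credits_x10
0        4  Summer    Sara           40
3        4    Fall    Sara           40
Reading off the sum of column 'credits_x10', we get 80.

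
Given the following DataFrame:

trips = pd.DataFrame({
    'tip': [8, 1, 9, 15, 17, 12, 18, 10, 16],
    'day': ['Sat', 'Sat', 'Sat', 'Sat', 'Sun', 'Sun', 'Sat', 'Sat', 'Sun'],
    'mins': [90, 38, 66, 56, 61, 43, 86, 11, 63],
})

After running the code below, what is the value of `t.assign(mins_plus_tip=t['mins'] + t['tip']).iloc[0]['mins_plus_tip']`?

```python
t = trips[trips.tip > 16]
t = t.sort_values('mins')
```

filter rows where tip > 16:
   tip  day  mins
4   17  Sun    61
6   18  Sat    86
sort by mins:
   tip  day  mins
4   17  Sun    61
6   18  Sat    86
add column mins_plus_tip = t['mins'] + t['tip']:
   tip  day  mins  mins_plus_tip
4   17  Sun    61             78
6   18  Sat    86            104

78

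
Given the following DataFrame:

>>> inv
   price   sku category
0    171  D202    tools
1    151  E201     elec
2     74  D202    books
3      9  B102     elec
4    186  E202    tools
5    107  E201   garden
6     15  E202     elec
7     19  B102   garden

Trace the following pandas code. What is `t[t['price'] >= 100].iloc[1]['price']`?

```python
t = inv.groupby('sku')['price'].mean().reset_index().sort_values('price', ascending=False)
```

group by sku, mean of price:
sku
B102     14.0
D202    122.5
E201    129.0
E202    100.5
Name: price, dtype: float64
reset_index():
    sku  price
0  B102   14.0
1  D202  122.5
2  E201  129.0
3  E202  100.5
sort by price descending:
    sku  price
2  E201  129.0
1  D202  122.5
3  E202  100.5
0  B102   14.0
filter rows where price >= 100:
    sku  price
2  E201  129.0
1  D202  122.5
3  E202  100.5
Reading off the value at position 1, column 'price', we get 122.5.

122.5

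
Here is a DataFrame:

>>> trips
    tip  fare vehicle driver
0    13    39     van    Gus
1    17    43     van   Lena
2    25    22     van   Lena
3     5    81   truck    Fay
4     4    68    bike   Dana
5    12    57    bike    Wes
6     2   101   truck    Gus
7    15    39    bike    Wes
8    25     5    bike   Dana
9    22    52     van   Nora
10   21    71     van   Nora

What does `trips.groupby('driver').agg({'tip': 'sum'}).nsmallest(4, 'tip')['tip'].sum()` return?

group by driver, sum of tip:
        tip
driver     
Dana     29
Fay       5
Gus      15
Lena     42
Nora     43
Wes      27
take 4 rows with smallest tip:
        tip
driver     
Fay       5
Gus      15
Wes      27
Dana     29
The sum of column 'tip' is 76.

76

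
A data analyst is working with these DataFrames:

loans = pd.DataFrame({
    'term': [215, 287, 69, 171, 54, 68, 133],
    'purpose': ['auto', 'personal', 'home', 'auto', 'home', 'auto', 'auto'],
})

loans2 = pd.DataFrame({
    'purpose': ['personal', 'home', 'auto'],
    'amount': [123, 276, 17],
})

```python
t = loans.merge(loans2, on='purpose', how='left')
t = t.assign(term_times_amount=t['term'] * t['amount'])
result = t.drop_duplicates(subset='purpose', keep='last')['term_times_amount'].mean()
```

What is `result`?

17488.6666667

merge on 'purpose' (how='left') → 7 rows:
   term   purpose  amount
0   215      auto      17
1   287  personal     123
2    69      home     276
3   171      auto      17
4    54      home     276
5    68      auto      17
6   133      auto      17
add column term_times_amount = t['term'] * t['amount']:
   term   purpose  amount  term_times_amount
0   215      auto      17               3655
1   287  personal     123              35301
2    69      home     276              19044
3   171      auto      17               2907
4    54      home     276              14904
5    68      auto      17               1156
6   133      auto      17               2261
drop duplicate purpose (keep=last):
   term   purpose  amount  term_times_amount
1   287  personal     123              35301
4    54      home     276              14904
6   133      auto      17               2261
Then the mean of column 'term_times_amount': 17488.6666667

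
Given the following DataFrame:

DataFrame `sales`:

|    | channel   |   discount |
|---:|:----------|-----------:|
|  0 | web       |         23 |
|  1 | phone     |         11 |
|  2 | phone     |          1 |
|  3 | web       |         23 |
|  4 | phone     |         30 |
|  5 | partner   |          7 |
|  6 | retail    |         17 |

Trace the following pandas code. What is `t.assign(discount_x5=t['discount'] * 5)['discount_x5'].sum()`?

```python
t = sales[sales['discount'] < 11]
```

filter rows where discount < 11:
   channel  discount
2    phone         1
5  partner         7
add column discount_x5 = t['discount'] * 5:
   channel  discount  discount_x5
2    phone         1            5
5  partner         7           35
sum of column 'discount_x5' → 40

40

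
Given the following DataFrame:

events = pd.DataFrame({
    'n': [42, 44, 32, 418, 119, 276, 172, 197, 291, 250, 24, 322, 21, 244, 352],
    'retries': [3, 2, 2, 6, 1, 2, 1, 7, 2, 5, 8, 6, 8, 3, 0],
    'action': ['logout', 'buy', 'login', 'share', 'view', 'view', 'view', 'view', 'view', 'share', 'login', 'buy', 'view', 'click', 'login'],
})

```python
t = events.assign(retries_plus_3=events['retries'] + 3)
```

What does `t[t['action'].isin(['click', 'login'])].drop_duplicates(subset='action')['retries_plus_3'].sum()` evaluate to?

add column retries_plus_3 = events['retries'] + 3:
      n  retries  action  retries_plus_3
0    42        3  logout               6
1    44        2     buy               5
2    32        2   login               5
3   418        6   share               9
4   119        1    view               4
5   276        2    view               5
6   172        1    view               4
7   197        7    view              10
8   291        2    view               5
9   250        5   share               8
10   24        8   login              11
11  322        6     buy               9
12   21        8    view              11
13  244        3   click               6
14  352        0   login               3
filter rows where action in ['click', 'login']:
      n  retries action  retries_plus_3
2    32        2  login               5
10   24        8  login              11
13  244        3  click               6
14  352        0  login               3
drop duplicate action (keep=first):
      n  retries action  retries_plus_3
2    32        2  login               5
13  244        3  click               6
Reading off the sum of column 'retries_plus_3', we get 11.

11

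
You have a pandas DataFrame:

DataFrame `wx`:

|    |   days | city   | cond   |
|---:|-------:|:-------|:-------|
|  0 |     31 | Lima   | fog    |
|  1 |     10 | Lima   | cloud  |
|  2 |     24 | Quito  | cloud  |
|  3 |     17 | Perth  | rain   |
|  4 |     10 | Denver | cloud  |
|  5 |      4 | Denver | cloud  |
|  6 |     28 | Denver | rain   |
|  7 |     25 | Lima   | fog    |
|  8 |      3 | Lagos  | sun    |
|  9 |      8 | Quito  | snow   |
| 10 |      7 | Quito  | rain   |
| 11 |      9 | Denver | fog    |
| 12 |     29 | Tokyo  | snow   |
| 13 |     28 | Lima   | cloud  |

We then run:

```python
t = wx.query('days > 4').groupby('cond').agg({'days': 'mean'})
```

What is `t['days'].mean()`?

18.875

filter rows where days > 4:
    days    city   cond
0     31    Lima    fog
1     10    Lima  cloud
2     24   Quito  cloud
3     17   Perth   rain
4     10  Denver  cloud
6     28  Denver   rain
7     25    Lima    fog
9      8   Quito   snow
10     7   Quito   rain
11     9  Denver    fog
12    29   Tokyo   snow
13    28    Lima  cloud
group by cond, mean of days:
            days
cond            
cloud  18.000000
fog    21.666667
rain   17.333333
snow   18.500000
So mean() = 18.875.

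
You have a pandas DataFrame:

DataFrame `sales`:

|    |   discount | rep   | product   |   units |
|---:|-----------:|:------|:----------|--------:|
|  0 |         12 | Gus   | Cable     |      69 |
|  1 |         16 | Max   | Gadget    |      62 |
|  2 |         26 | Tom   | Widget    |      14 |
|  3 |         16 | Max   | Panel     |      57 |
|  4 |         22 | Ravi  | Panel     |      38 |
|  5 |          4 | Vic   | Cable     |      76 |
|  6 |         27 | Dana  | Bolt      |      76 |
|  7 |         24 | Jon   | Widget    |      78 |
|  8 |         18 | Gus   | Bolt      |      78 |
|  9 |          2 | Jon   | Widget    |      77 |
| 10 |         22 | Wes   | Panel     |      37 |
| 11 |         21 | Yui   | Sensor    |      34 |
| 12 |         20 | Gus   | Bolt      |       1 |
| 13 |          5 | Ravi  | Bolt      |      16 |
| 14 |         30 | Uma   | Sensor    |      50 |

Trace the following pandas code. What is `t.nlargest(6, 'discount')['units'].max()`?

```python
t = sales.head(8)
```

78

take first 8 rows:
   discount   rep product  units
0        12   Gus   Cable     69
1        16   Max  Gadget     62
2        26   Tom  Widget     14
3        16   Max   Panel     57
4        22  Ravi   Panel     38
5         4   Vic   Cable     76
6        27  Dana    Bolt     76
7        24   Jon  Widget     78
take 6 rows with largest discount:
   discount   rep product  units
6        27  Dana    Bolt     76
2        26   Tom  Widget     14
7        24   Jon  Widget     78
4        22  Ravi   Panel     38
1        16   Max  Gadget     62
3        16   Max   Panel     57
Then the max of column 'units': 78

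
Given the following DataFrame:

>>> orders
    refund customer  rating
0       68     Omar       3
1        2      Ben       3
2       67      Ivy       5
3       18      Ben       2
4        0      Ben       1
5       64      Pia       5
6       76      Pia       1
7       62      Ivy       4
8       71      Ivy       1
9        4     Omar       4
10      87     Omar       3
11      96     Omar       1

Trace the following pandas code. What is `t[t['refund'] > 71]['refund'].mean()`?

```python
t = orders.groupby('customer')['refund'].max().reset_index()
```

86.0

group by customer, max of refund:
customer
Ben     18
Ivy     71
Omar    96
Pia     76
Name: refund, dtype: int64
reset_index():
  customer  refund
0      Ben      18
1      Ivy      71
2     Omar      96
3      Pia      76
filter rows where refund > 71:
  customer  refund
2     Omar      96
3      Pia      76
Finally, mean of column 'refund' = 86.0.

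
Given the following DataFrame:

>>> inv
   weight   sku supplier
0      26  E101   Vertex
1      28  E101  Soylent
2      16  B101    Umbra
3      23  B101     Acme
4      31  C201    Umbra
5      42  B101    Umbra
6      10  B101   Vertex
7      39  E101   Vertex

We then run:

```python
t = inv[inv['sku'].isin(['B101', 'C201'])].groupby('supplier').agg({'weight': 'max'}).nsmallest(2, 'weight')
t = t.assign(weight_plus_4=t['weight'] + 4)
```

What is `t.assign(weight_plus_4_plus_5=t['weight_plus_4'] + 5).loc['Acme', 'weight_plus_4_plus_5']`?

32

filter rows where sku in ['B101', 'C201']:
   weight   sku supplier
2      16  B101    Umbra
3      23  B101     Acme
4      31  C201    Umbra
5      42  B101    Umbra
6      10  B101   Vertex
group by supplier, max of weight:
          weight
supplier        
Acme          23
Umbra         42
Vertex        10
take 2 rows with smallest weight:
          weight
supplier        
Vertex        10
Acme          23
add column weight_plus_4 = t['weight'] + 4:
          weight  weight_plus_4
supplier                       
Vertex        10             14
Acme          23             27
add column weight_plus_4_plus_5 = t['weight_plus_4'] + 5:
          weight  weight_plus_4  weight_plus_4_plus_5
supplier                                             
Vertex        10             14                    19
Acme          23             27                    32
So loc['Acme', 'weight_plus_4_plus_5'] = 32.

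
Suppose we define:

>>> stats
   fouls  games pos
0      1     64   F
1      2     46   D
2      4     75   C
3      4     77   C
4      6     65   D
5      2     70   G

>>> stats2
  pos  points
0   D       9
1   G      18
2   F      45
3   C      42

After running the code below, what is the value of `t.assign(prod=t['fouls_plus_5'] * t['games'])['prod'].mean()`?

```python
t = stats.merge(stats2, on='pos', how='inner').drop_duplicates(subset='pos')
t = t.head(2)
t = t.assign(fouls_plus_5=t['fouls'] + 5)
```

merge on 'pos' (how='inner') → 6 rows:
   fouls  games pos  points
0      1     64   F      45
1      2     46   D       9
2      4     75   C      42
3      4     77   C      42
4      6     65   D       9
5      2     70   G      18
drop duplicate pos (keep=first):
   fouls  games pos  points
0      1     64   F      45
1      2     46   D       9
2      4     75   C      42
5      2     70   G      18
take first 2 rows:
   fouls  games pos  points
0      1     64   F      45
1      2     46   D       9
add column fouls_plus_5 = t['fouls'] + 5:
   fouls  games pos  points  fouls_plus_5
0      1     64   F      45             6
1      2     46   D       9             7
add column prod = t['fouls_plus_5'] * t['games']:
   fouls  games pos  points  fouls_plus_5  prod
0      1     64   F      45             6   384
1      2     46   D       9             7   322
Taking the mean of column 'prod' gives 353.0.

353.0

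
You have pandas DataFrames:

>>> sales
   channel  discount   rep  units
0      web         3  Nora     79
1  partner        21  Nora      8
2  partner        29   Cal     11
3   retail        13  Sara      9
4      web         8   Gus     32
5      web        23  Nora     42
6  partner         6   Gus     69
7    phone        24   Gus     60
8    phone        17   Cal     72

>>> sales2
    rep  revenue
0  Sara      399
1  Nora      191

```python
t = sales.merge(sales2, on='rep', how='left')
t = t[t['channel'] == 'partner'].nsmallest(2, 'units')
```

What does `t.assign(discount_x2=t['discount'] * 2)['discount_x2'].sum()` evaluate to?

100

merge on 'rep' (how='left') → 9 rows:
   channel  discount   rep  units  revenue
0      web         3  Nora     79    191.0
1  partner        21  Nora      8    191.0
2  partner        29   Cal     11      NaN
3   retail        13  Sara      9    399.0
4      web         8   Gus     32      NaN
5      web        23  Nora     42    191.0
6  partner         6   Gus     69      NaN
7    phone        24   Gus     60      NaN
8    phone        17   Cal     72      NaN
filter rows where channel == 'partner':
   channel  discount   rep  units  revenue
1  partner        21  Nora      8    191.0
2  partner        29   Cal     11      NaN
6  partner         6   Gus     69      NaN
take 2 rows with smallest units:
   channel  discount   rep  units  revenue
1  partner        21  Nora      8    191.0
2  partner        29   Cal     11      NaN
add column discount_x2 = t['discount'] * 2:
   channel  discount   rep  units  revenue  discount_x2
1  partner        21  Nora      8    191.0           42
2  partner        29   Cal     11      NaN           58
Reading off the sum of column 'discount_x2', we get 100.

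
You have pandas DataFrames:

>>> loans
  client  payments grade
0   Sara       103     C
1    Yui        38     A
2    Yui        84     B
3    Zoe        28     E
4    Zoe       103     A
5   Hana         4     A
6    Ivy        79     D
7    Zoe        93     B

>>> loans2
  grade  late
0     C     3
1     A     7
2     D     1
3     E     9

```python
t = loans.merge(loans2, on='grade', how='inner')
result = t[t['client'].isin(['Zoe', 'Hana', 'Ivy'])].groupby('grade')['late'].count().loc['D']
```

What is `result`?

1

merge on 'grade' (how='inner') → 6 rows:
  client  payments grade  late
0   Sara       103     C     3
1    Yui        38     A     7
2    Zoe        28     E     9
3    Zoe       103     A     7
4   Hana         4     A     7
5    Ivy        79     D     1
filter rows where client in ['Zoe', 'Hana', 'Ivy']:
  client  payments grade  late
2    Zoe        28     E     9
3    Zoe       103     A     7
4   Hana         4     A     7
5    Ivy        79     D     1
group by grade, count of late:
grade
A    2
D    1
E    1
Name: late, dtype: int64
Finally, value at index 'D' = 1.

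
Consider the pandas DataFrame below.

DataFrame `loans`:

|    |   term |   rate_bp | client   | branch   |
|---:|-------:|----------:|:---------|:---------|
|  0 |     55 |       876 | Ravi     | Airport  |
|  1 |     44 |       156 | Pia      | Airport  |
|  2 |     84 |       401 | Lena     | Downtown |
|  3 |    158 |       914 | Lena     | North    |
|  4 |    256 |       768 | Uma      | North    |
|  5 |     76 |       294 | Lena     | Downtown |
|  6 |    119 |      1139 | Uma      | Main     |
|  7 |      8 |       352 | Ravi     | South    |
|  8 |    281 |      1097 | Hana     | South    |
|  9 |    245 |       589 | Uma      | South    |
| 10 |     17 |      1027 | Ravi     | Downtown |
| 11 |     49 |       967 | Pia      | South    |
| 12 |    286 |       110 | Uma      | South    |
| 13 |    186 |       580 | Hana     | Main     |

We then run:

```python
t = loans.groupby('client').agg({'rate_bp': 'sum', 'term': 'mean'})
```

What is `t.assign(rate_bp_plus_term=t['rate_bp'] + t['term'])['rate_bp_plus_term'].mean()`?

group by client: sum(rate_bp), mean(term):
        rate_bp        term
client                     
Hana       1677  233.500000
Lena       1609  106.000000
Pia        1123   46.500000
Ravi       2255   26.666667
Uma        2606  226.500000
add column rate_bp_plus_term = t['rate_bp'] + t['term']:
        rate_bp        term  rate_bp_plus_term
client                                        
Hana       1677  233.500000        1910.500000
Lena       1609  106.000000        1715.000000
Pia        1123   46.500000        1169.500000
Ravi       2255   26.666667        2281.666667
Uma        2606  226.500000        2832.500000

1981.83333333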